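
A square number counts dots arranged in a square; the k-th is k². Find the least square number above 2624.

Solve n² > 2624 for integer n.
The largest n with value ≤ 2624 is 51 (since 2601 ≤ 2624 < 2704), so the first above is n = 52, value 2704.

2704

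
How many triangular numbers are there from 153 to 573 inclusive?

17

The n-th triangular number is n(n+1)/2.
Smallest index with value ≥ 153: n = 17 (giving 153).
Largest index with value ≤ 573: n = 33 (giving 561).
Indices 17 through 33: 17 terms.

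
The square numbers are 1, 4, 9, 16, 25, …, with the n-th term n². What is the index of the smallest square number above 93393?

Solve n² > 93393 for integer n.
The largest n with value ≤ 93393 is 305 (since 93025 ≤ 93393 < 93636), so the first above is n = 306, value 93636.

306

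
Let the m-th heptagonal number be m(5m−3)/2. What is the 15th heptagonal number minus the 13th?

15·(5·15 − 3)/2 = 540 and 13·(5·13 − 3)/2 = 403.
Difference: 540 − 403 = 137.

137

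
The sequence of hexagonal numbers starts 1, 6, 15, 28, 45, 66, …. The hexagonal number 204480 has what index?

Set n(2n−1) = 204480, giving 2n² − n − 204480 = 0.
The discriminant is 1 + 8·204480 = 1635841, and √1635841 = 1279.
So n = (1 + 1279) / 4 = 1280/4 = 320.
Check: 320·(2·320 − 1) = 204480. ✓

320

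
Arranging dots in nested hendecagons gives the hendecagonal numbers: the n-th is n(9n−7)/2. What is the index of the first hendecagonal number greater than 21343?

70

Solve n(9n−7)/2 > 21343 for integer n.
The largest n with value ≤ 21343 is 69 (since 21183 ≤ 21343 < 21805), so the first above is n = 70, value 21805.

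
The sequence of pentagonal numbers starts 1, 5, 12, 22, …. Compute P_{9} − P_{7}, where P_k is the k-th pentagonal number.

47

9·(3·9 − 1)/2 = 117 and 7·(3·7 − 1)/2 = 70.
Difference: 117 − 70 = 47.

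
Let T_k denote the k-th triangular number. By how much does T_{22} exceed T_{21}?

22

Consecutive triangular numbers differ by n: T_{22} − T_{21} = 22.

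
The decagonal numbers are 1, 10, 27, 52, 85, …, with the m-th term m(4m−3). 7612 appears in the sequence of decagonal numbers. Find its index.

44

Set n(4n−3) = 7612, giving 4n² − 3n − 7612 = 0.
The discriminant is 9 + 16·7612 = 121801, and √121801 = 349.
So n = (3 + 349) / 8 = 352/8 = 44.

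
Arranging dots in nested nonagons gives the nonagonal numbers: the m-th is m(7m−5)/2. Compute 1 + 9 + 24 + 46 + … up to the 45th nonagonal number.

107295

Σ i(7i−5)/2 = (7Σi² − 5Σi) / 2 over i = 1..45.
Σi = 1035 and Σi² = 31395.
(7·31395 − 5·1035) / 2 = 214590/2 = 107295.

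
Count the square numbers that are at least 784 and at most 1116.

6

The n-th square number is n².
Smallest index with value ≥ 784: n = 28 (giving 784).
Largest index with value ≤ 1116: n = 33 (giving 1089).
Indices 28 through 33: 6 terms.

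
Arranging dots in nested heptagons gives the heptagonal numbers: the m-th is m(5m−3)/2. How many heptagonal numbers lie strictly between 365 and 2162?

17

The n-th heptagonal number is n(5n−3)/2.
Smallest index with value > 365: n = 13 (giving 403).
Largest index with value < 2162: n = 29 (giving 2059).
Indices 13 through 29: 17 terms.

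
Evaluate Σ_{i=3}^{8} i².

Σ_{i=3}^{8} i² = 204 − 5 = 199.

199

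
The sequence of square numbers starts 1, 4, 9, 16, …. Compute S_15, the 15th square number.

225

The 15th square number is n² with n = 15.
15² = 225.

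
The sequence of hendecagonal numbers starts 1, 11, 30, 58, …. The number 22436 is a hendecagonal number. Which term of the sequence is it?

71

Set n(9n−7)/2 = 22436, giving 9n² − 7n − 44872 = 0.
The discriminant is 49 + 72·22436 = 1615441, and √1615441 = 1271.
So n = (7 + 1271) / 18 = 1278/18 = 71.
Check: 71·(9·71 − 7)/2 = 22436. ✓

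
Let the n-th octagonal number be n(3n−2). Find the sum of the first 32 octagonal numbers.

Σ i(3i−2) = 3Σi² − 2Σi over i = 1..32.
Σi = 528 and Σi² = 11440.
3·11440 − 2·528 = 33264.

33264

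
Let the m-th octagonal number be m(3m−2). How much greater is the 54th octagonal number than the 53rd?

Consecutive octagonal numbers differ by 6n − 5: here 6·54 − 5 = 319.

319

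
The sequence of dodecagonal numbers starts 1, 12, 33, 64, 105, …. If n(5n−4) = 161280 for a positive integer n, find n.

180

Set n(5n−4) = 161280, giving 5n² − 4n − 161280 = 0.
The discriminant is 16 + 20·161280 = 3225616, and √3225616 = 1796.
So n = (4 + 1796) / 10 = 1800/10 = 180.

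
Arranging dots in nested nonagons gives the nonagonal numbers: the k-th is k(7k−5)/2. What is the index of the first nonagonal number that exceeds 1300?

20

Solve n(7n−5)/2 > 1300 for integer n.
The largest n with value ≤ 1300 is 19 (since 1216 ≤ 1300 < 1350), so the first above is n = 20, value 1350.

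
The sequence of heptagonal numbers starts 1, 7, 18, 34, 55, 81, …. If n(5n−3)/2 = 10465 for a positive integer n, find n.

65

Set n(5n−3)/2 = 10465, giving 5n² − 3n − 20930 = 0.
So n = (3 + 647) / 10 = 650/10 = 65.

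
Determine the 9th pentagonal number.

117

The 9th pentagonal number is n(3n−1)/2 with n = 9.
9·(3·9 − 1)/2 = 9·26/2 = 9·13 = 117.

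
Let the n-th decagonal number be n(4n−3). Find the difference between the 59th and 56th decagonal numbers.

1371

59·(4·59 − 3) = 13747 and 56·(4·56 − 3) = 12376.
Difference: 13747 − 12376 = 1371.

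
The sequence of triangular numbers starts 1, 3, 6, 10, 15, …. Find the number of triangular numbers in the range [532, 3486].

51

The n-th triangular number is n(n+1)/2.
Smallest index with value ≥ 532: n = 33 (giving 561).
Largest index with value ≤ 3486: n = 83 (giving 3486).
Indices 33 through 83: 51 terms.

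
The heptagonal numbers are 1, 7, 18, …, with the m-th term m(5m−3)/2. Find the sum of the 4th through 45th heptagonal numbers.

Σ i(5i−3)/2 = (5Σi² − 3Σi) / 2 over i = 4..45.
Σi = 1035 − 6 = 1029 and Σi² = 31395 − 14 = 31381.
(5·31381 − 3·1029) / 2 = 153818/2 = 76909.

76909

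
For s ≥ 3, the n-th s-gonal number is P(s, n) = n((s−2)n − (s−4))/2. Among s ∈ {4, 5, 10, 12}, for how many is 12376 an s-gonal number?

2

s = 4: P(4, 111) = 12321 and P(4, 112) = 12544; 12376 is not s-gonal.
s = 5: P(5, 91) = 12376. ✓
s = 10: P(10, 56) = 12376. ✓
s = 12: P(12, 50) = 12300 and P(12, 51) = 12801; 12376 is not s-gonal.
Hits: s ∈ {5, 10} → 2.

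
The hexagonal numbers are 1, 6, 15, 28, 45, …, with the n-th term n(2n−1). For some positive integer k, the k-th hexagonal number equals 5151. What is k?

Set n(2n−1) = 5151, giving 2n² − n − 5151 = 0.
The discriminant is 1 + 8·5151 = 41209, and √41209 = 203.
So n = (1 + 203) / 4 = 204/4 = 51.

51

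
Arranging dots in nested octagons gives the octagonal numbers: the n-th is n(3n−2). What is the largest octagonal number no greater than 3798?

Solve n(3n−2) ≤ 3798 for integer n.
n = 35 gives 3605 ≤ 3798, while n = 36 gives 3816 > 3798; so the answer is 3605.

3605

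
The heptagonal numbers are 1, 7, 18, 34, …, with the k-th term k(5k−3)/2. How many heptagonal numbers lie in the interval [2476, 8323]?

The n-th heptagonal number is n(5n−3)/2.
Smallest index with value ≥ 2476: n = 32 (giving 2512).
Largest index with value ≤ 8323: n = 58 (giving 8323).
Indices 32 through 58: 27 terms.

27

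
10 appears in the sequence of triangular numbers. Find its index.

Set n(n+1)/2 = 10, giving n² + n − 20 = 0.
The discriminant is 1 + 8·10 = 81, and √81 = 9.
So n = (-1 + 9) / 2 = 8/2 = 4.

4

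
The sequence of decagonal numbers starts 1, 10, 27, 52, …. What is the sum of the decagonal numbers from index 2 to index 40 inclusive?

Σ i(4i−3) = 4Σi² − 3Σi over i = 2..40.
Σi = 820 − 1 = 819 and Σi² = 22140 − 1 = 22139.
4·22139 − 3·819 = 86099.

86099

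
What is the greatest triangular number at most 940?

Solve n(n+1)/2 ≤ 940 for integer n.
n = 42 gives 903 ≤ 940, while n = 43 gives 946 > 940; so the answer is 903.

903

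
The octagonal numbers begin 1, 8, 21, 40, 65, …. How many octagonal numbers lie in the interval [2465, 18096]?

50

The n-th octagonal number is n(3n−2).
Smallest index with value ≥ 2465: n = 29 (giving 2465).
Largest index with value ≤ 18096: n = 78 (giving 18096).
Indices 29 through 78: 50 terms.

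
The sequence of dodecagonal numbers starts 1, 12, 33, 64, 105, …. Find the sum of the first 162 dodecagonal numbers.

7098813

Σ i(5i−4) = 5Σi² − 4Σi over i = 1..162.
Σi = 13203 and Σi² = 1430325.
5·1430325 − 4·13203 = 7098813.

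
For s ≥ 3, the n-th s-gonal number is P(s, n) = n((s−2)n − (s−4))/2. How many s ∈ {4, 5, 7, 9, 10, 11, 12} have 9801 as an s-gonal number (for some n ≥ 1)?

2

s = 4: P(4, 99) = 9801. ✓
s = 5: P(5, 81) = 9801. ✓
s = 7: P(7, 62) = 9517 and P(7, 63) = 9828; 9801 is not s-gonal.
s = 9: P(9, 53) = 9699 and P(9, 54) = 10071; 9801 is not s-gonal.
s = 10: P(10, 49) = 9457 and P(10, 50) = 9850; 9801 is not s-gonal.
s = 11: P(11, 47) = 9776 and P(11, 48) = 10200; 9801 is not s-gonal.
s = 12: P(12, 44) = 9504 and P(12, 45) = 9945; 9801 is not s-gonal.
Hits: s ∈ {4, 5} → 2.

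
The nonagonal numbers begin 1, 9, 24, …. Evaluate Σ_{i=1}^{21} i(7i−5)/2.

11011

Σ i(7i−5)/2 = (7Σi² − 5Σi) / 2 over i = 1..21.
Σi = 231 and Σi² = 3311.
(7·3311 − 5·231) / 2 = 22022/2 = 11011.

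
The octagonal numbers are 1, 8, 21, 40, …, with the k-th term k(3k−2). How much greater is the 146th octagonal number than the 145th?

871

Consecutive octagonal numbers differ by 6n − 5: here 6·146 − 5 = 871.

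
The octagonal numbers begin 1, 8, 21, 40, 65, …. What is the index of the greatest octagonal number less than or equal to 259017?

Solve n(3n−2) ≤ 259017 for integer n.
n = 294 gives 258720 ≤ 259017, while n = 295 gives 260485 > 259017; so the answer is index 294.

294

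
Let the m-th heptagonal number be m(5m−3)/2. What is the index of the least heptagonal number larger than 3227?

Solve n(5n−3)/2 > 3227 for integer n.
The largest n with value ≤ 3227 is 36 (since 3186 ≤ 3227 < 3367), so the first above is n = 37, value 3367.

37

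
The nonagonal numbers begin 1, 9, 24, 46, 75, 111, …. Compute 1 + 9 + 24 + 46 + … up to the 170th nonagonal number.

5746170

Σ i(7i−5)/2 = (7Σi² − 5Σi) / 2 over i = 1..170.
Σi = 14535 and Σi² = 1652145.
(7·1652145 − 5·14535) / 2 = 11492340/2 = 5746170.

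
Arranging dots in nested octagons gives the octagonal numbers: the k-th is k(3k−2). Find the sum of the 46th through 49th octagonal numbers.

26710

Σ i(3i−2) = 3Σi² − 2Σi over i = 46..49.
Σi = 1225 − 1035 = 190 and Σi² = 40425 − 31395 = 9030.
3·9030 − 2·190 = 26710.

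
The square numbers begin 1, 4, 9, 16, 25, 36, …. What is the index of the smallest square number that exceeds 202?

Solve n² > 202 for integer n.
The largest n with value ≤ 202 is 14 (since 196 ≤ 202 < 225), so the first above is n = 15, value 225.

15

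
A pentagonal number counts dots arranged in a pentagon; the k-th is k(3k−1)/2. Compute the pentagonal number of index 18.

477

The 18th pentagonal number is n(3n−1)/2 with n = 18.
18·(3·18 − 1)/2 = 18·53/2 = 477.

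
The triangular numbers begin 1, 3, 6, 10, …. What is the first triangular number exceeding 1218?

1225

Solve n(n+1)/2 > 1218 for integer n.
The largest n with value ≤ 1218 is 48 (since 1176 ≤ 1218 < 1225), so the first above is n = 49, value 1225.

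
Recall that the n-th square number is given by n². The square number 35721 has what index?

We need n² = 35721, so n = √35721 = 189.
Check: 189² = 35721. ✓

189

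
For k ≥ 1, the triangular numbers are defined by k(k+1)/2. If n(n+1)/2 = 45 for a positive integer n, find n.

9

Set n(n+1)/2 = 45, giving n² + n − 90 = 0.
So n = (-1 + 19) / 2 = 18/2 = 9.
Check: 9·10/2 = 45. ✓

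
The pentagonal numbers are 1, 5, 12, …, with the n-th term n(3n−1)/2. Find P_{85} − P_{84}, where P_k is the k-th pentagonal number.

Consecutive pentagonal numbers differ by 3n − 2: here 3·85 − 2 = 253.

253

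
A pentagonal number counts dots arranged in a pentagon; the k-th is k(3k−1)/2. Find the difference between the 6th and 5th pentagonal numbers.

16

Consecutive pentagonal numbers differ by 3n − 2: here 3·6 − 2 = 16.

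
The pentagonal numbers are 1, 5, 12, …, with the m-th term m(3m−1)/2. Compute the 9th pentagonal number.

117

The 9th pentagonal number is n(3n−1)/2 with n = 9.
9·(3·9 − 1)/2 = 9·26/2 = 9·13 = 117.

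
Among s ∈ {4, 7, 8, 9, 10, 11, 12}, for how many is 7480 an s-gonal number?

s = 4: P(4, 86) = 7396 and P(4, 87) = 7569; 7480 is not s-gonal.
s = 7: P(7, 55) = 7480. ✓
s = 8: P(8, 50) = 7400 and P(8, 51) = 7701; 7480 is not s-gonal.
s = 9: P(9, 46) = 7291 and P(9, 47) = 7614; 7480 is not s-gonal.
s = 10: P(10, 43) = 7267 and P(10, 44) = 7612; 7480 is not s-gonal.
s = 11: P(11, 41) = 7421 and P(11, 42) = 7791; 7480 is not s-gonal.
s = 12: P(12, 39) = 7449 and P(12, 40) = 7840; 7480 is not s-gonal.
Hits: s ∈ {7} → 1.

1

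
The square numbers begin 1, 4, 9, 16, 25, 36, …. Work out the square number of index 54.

2916

The 54th square number is n² with n = 54.
54² = 2916.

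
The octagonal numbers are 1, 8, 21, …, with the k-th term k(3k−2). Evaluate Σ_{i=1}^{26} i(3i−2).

17901

Σ i(3i−2) = 3Σi² − 2Σi over i = 1..26.
Σi = 351 and Σi² = 6201.
3·6201 − 2·351 = 17901.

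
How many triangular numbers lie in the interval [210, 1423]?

The n-th triangular number is n(n+1)/2.
Smallest index with value ≥ 210: n = 20 (giving 210).
Largest index with value ≤ 1423: n = 52 (giving 1378).
Indices 20 through 52: 33 terms.

33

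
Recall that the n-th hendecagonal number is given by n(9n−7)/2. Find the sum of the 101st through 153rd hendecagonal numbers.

Σ i(9i−7)/2 = (9Σi² − 7Σi) / 2 over i = 101..153.
Σi = 11781 − 5050 = 6731 and Σi² = 1205589 − 338350 = 867239.
(9·867239 − 7·6731) / 2 = 7758034/2 = 3879017.

3879017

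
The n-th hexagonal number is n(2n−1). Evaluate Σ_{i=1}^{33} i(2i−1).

Σ i(2i−1) = 2Σi² − Σi over i = 1..33.
Σi = 561 and Σi² = 12529.
2·12529 − 1·561 = 24497.

24497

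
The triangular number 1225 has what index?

49

Set n(n+1)/2 = 1225, giving n² + n − 2450 = 0.
The discriminant is 1 + 8·1225 = 9801, and √9801 = 99.
So n = (-1 + 99) / 2 = 98/2 = 49.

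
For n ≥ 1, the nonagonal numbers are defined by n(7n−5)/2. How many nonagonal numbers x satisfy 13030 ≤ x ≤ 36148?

40

The n-th nonagonal number is n(7n−5)/2.
Smallest index with value ≥ 13030: n = 62 (giving 13299).
Largest index with value ≤ 36148: n = 101 (giving 35451).
Indices 62 through 101: 40 terms.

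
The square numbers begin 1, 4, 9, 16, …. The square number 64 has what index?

8

We need n² = 64, so n = √64 = 8.
Check: 8² = 64. ✓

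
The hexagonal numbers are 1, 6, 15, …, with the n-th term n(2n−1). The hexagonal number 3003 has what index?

Set n(2n−1) = 3003, giving 2n² − n − 3003 = 0.
So n = (1 + 155) / 4 = 156/4 = 39.

39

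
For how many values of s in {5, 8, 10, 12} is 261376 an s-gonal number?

s = 5: P(5, 417) = 260625 and P(5, 418) = 261877; 261376 is not s-gonal.
s = 8: P(8, 295) = 260485 and P(8, 296) = 262256; 261376 is not s-gonal.
s = 10: P(10, 256) = 261376. ✓
s = 12: P(12, 229) = 261289 and P(12, 230) = 263580; 261376 is not s-gonal.
Hits: s ∈ {10} → 1.

1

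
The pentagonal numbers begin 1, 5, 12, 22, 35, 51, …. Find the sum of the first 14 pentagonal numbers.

1470

Σ i(3i−1)/2 = (3Σi² − Σi) / 2 over i = 1..14.
Σi = 105 and Σi² = 1015.
(3·1015 − 1·105) / 2 = 2940/2 = 1470.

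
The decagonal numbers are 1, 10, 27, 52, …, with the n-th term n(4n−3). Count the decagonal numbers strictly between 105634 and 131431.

The n-th decagonal number is n(4n−3).
Smallest index with value > 105634: n = 163 (giving 105787).
Largest index with value < 131431: n = 181 (giving 130501).
Indices 163 through 181: 19 terms.

19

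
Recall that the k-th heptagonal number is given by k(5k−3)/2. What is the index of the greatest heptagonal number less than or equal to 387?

12

Solve n(5n−3)/2 ≤ 387 for integer n.
n = 12 gives 342 ≤ 387, while n = 13 gives 403 > 387; so the answer is index 12.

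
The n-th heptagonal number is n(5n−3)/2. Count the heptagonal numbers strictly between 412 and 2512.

The n-th heptagonal number is n(5n−3)/2.
Smallest index with value > 412: n = 14 (giving 469).
Largest index with value < 2512: n = 31 (giving 2356).
Indices 14 through 31: 18 terms.

18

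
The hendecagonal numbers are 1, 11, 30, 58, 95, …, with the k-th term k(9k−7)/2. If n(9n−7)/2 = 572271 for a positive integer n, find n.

Set n(9n−7)/2 = 572271, giving 9n² − 7n − 1144542 = 0.
The discriminant is 49 + 72·572271 = 41203561, and √41203561 = 6419.
So n = (7 + 6419) / 18 = 6426/18 = 357.
Check: 357·(9·357 − 7)/2 = 572271. ✓

357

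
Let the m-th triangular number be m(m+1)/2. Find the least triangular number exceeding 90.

91

Solve n(n+1)/2 > 90 for integer n.
The largest n with value ≤ 90 is 12 (since 78 ≤ 90 < 91), so the first above is n = 13, value 91.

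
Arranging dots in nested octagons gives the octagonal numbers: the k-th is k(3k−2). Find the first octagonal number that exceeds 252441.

253461

Solve n(3n−2) > 252441 for integer n.
The largest n with value ≤ 252441 is 290 (since 251720 ≤ 252441 < 253461), so the first above is n = 291, value 253461.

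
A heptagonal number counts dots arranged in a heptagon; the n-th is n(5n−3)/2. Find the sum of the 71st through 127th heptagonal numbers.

1426748

Σ i(5i−3)/2 = (5Σi² − 3Σi) / 2 over i = 71..127.
Σi = 8128 − 2485 = 5643 and Σi² = 690880 − 116795 = 574085.
(5·574085 − 3·5643) / 2 = 2853496/2 = 1426748.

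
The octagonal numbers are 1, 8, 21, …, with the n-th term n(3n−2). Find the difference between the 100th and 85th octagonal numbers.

100·(3·100 − 2) = 29800 and 85·(3·85 − 2) = 21505.
Difference: 29800 − 21505 = 8295.

8295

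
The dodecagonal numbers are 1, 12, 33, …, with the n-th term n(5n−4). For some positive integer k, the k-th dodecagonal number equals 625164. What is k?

354

Set n(5n−4) = 625164, giving 5n² − 4n − 625164 = 0.
So n = (4 + 3536) / 10 = 3540/10 = 354.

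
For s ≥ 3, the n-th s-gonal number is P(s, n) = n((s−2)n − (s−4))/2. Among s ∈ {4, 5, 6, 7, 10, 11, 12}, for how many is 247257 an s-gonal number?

s = 4: P(4, 497) = 247009 and P(4, 498) = 248004; 247257 is not s-gonal.
s = 5: P(5, 406) = 247051 and P(5, 407) = 248270; 247257 is not s-gonal.
s = 6: P(6, 351) = 246051 and P(6, 352) = 247456; 247257 is not s-gonal.
s = 7: P(7, 314) = 246019 and P(7, 315) = 247590; 247257 is not s-gonal.
s = 10: P(10, 249) = 247257. ✓
s = 11: P(11, 234) = 245583 and P(11, 235) = 247690; 247257 is not s-gonal.
s = 12: P(12, 222) = 245532 and P(12, 223) = 247753; 247257 is not s-gonal.
Hits: s ∈ {10} → 1.

1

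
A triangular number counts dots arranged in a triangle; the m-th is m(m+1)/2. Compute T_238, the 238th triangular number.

238·239/2 = 56882/2 = 28441.

28441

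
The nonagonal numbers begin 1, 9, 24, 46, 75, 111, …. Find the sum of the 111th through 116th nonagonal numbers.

Σ i(7i−5)/2 = (7Σi² − 5Σi) / 2 over i = 111..116.
Σi = 6786 − 6105 = 681 and Σi² = 527046 − 449735 = 77311.
(7·77311 − 5·681) / 2 = 537772/2 = 268886.

268886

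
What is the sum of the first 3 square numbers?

14

Σ_{i=1}^{3} i² = 3·4·7/6 = 14.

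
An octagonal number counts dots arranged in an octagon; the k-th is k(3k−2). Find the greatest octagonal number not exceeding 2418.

2296

Solve n(3n−2) ≤ 2418 for integer n.
n = 28 gives 2296 ≤ 2418, while n = 29 gives 2465 > 2418; so the answer is 2296.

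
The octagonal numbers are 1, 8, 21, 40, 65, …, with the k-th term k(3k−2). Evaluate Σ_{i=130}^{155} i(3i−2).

Σ i(3i−2) = 3Σi² − 2Σi over i = 130..155.
Σi = 12090 − 8385 = 3705 and Σi² = 1253330 − 723905 = 529425.
3·529425 − 2·3705 = 1580865.

1580865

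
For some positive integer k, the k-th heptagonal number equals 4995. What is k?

Set n(5n−3)/2 = 4995, giving 5n² − 3n − 9990 = 0.
So n = (3 + 447) / 10 = 450/10 = 45.
Check: 45·(5·45 − 3)/2 = 4995. ✓

45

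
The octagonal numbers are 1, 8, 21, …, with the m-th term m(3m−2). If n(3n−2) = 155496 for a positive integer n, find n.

Set n(3n−2) = 155496, giving 3n² − 2n − 155496 = 0.
So n = (2 + 1366) / 6 = 1368/6 = 228.
Check: 228·(3·228 − 2) = 155496. ✓

228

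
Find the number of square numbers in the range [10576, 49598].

The n-th square number is n².
Smallest index with value ≥ 10576: n = 103 (giving 10609).
Largest index with value ≤ 49598: n = 222 (giving 49284).
Indices 103 through 222: 120 terms.

120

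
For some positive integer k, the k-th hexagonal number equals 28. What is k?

4

Set n(2n−1) = 28, giving 2n² − n − 28 = 0.
The discriminant is 1 + 8·28 = 225, and √225 = 15.
So n = (1 + 15) / 4 = 16/4 = 4.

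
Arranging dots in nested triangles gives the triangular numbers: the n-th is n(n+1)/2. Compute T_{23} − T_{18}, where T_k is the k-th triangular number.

105

23·24/2 = 276 and 18·19/2 = 171.
Difference: 276 − 171 = 105.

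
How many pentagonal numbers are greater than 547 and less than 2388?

The n-th pentagonal number is n(3n−1)/2.
Smallest index with value > 547: n = 20 (giving 590).
Largest index with value < 2388: n = 40 (giving 2380).
Indices 20 through 40: 21 terms.

21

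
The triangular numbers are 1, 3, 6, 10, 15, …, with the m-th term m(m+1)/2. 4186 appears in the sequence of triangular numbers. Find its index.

Set n(n+1)/2 = 4186, giving n² + n − 8372 = 0.
So n = (-1 + 183) / 2 = 182/2 = 91.
Check: 91·92/2 = 4186. ✓

91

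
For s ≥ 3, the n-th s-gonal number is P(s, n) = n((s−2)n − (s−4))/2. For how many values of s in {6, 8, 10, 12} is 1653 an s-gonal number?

1

s = 6: P(6, 29) = 1653. ✓
s = 8: P(8, 23) = 1541 and P(8, 24) = 1680; 1653 is not s-gonal.
s = 10: P(10, 20) = 1540 and P(10, 21) = 1701; 1653 is not s-gonal.
s = 12: P(12, 18) = 1548 and P(12, 19) = 1729; 1653 is not s-gonal.
Hits: s ∈ {6} → 1.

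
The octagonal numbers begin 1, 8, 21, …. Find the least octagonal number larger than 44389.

44408

Solve n(3n−2) > 44389 for integer n.
The largest n with value ≤ 44389 is 121 (since 43681 ≤ 44389 < 44408), so the first above is n = 122, value 44408.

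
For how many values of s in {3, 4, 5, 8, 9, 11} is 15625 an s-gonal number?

1

s = 3: P(3, 176) = 15576 and P(3, 177) = 15753; 15625 is not s-gonal.
s = 4: P(4, 125) = 15625. ✓
s = 5: P(5, 102) = 15555 and P(5, 103) = 15862; 15625 is not s-gonal.
s = 8: P(8, 72) = 15408 and P(8, 73) = 15841; 15625 is not s-gonal.
s = 9: P(9, 67) = 15544 and P(9, 68) = 16014; 15625 is not s-gonal.
s = 11: P(11, 59) = 15458 and P(11, 60) = 15990; 15625 is not s-gonal.
Hits: s ∈ {4} → 1.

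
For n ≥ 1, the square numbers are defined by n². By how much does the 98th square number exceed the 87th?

2035

98² = 9604 and 87² = 7569.
Difference: 9604 − 7569 = 2035.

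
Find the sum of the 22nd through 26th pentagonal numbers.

Σ i(3i−1)/2 = (3Σi² − Σi) / 2 over i = 22..26.
Σi = 351 − 231 = 120 and Σi² = 6201 − 3311 = 2890.
(3·2890 − 1·120) / 2 = 8550/2 = 4275.

4275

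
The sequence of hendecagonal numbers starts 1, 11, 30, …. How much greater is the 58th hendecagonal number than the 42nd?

58·(9·58 − 7)/2 = 14935 and 42·(9·42 − 7)/2 = 7791.
Difference: 14935 − 7791 = 7144.

7144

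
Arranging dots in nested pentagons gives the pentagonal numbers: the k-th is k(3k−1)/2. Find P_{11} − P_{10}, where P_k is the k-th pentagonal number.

Consecutive pentagonal numbers differ by 3n − 2: here 3·11 − 2 = 31.

31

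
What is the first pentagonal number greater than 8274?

8400

Solve n(3n−1)/2 > 8274 for integer n.
The largest n with value ≤ 8274 is 74 (since 8177 ≤ 8274 < 8400), so the first above is n = 75, value 8400.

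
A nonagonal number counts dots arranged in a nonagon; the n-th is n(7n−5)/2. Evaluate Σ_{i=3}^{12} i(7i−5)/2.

Σ i(7i−5)/2 = (7Σi² − 5Σi) / 2 over i = 3..12.
Σi = 78 − 3 = 75 and Σi² = 650 − 5 = 645.
(7·645 − 5·75) / 2 = 4140/2 = 2070.

2070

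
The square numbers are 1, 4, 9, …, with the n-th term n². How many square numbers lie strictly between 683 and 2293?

21

The n-th square number is n².
Smallest index with value > 683: n = 27 (giving 729).
Largest index with value < 2293: n = 47 (giving 2209).
Indices 27 through 47: 21 terms.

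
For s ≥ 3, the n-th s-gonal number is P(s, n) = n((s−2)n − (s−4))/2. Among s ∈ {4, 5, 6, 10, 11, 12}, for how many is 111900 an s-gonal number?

1

s = 4: P(4, 334) = 111556 and P(4, 335) = 112225; 111900 is not s-gonal.
s = 5: P(5, 273) = 111657 and P(5, 274) = 112477; 111900 is not s-gonal.
s = 6: P(6, 236) = 111156 and P(6, 237) = 112101; 111900 is not s-gonal.
s = 10: P(10, 167) = 111055 and P(10, 168) = 112392; 111900 is not s-gonal.
s = 11: P(11, 158) = 111785 and P(11, 159) = 113208; 111900 is not s-gonal.
s = 12: P(12, 150) = 111900. ✓
Hits: s ∈ {12} → 1.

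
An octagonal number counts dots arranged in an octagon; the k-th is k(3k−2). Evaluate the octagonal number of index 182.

The 182nd octagonal number is n(3n−2) with n = 182.
182·(3·182 − 2) = 182·544 = 99008.

99008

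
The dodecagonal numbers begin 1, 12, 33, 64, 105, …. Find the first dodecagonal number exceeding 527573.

530076

Solve n(5n−4) > 527573 for integer n.
The largest n with value ≤ 527573 is 325 (since 526825 ≤ 527573 < 530076), so the first above is n = 326, value 530076.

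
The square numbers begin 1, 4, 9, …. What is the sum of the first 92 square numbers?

263810

Σ_{i=1}^{92} i² = 92·93·185/6 = 263810.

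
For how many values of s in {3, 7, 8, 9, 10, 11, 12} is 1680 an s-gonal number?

s = 3: P(3, 57) = 1653 and P(3, 58) = 1711; 1680 is not s-gonal.
s = 7: P(7, 26) = 1651 and P(7, 27) = 1782; 1680 is not s-gonal.
s = 8: P(8, 24) = 1680. ✓
s = 9: P(9, 22) = 1639 and P(9, 23) = 1794; 1680 is not s-gonal.
s = 10: P(10, 20) = 1540 and P(10, 21) = 1701; 1680 is not s-gonal.
s = 11: P(11, 19) = 1558 and P(11, 20) = 1730; 1680 is not s-gonal.
s = 12: P(12, 18) = 1548 and P(12, 19) = 1729; 1680 is not s-gonal.
Hits: s ∈ {8} → 1.

1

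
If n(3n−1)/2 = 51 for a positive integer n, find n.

6

Set n(3n−1)/2 = 51, giving 3n² − n − 102 = 0.
So n = (1 + 35) / 6 = 36/6 = 6.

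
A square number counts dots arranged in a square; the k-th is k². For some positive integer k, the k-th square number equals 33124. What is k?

182

We need n² = 33124, so n = √33124 = 182.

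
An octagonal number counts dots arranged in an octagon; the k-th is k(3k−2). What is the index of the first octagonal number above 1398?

22

Solve n(3n−2) > 1398 for integer n.
The largest n with value ≤ 1398 is 21 (since 1281 ≤ 1398 < 1408), so the first above is n = 22, value 1408.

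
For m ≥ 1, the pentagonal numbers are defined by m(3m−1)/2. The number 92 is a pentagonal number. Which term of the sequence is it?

Set n(3n−1)/2 = 92, giving 3n² − n − 184 = 0.
The discriminant is 1 + 24·92 = 2209, and √2209 = 47.
So n = (1 + 47) / 6 = 48/6 = 8.

8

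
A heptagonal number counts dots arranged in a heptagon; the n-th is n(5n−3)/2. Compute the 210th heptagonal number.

The 210th heptagonal number is n(5n−3)/2 with n = 210.
210·(5·210 − 3)/2 = 210·1047/2 = 109935.

109935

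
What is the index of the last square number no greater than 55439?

Solve n² ≤ 55439 for integer n.
n = 235 gives 55225 ≤ 55439, while n = 236 gives 55696 > 55439; so the answer is index 235.

235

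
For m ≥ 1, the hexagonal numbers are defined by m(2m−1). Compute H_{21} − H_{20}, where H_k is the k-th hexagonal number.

Consecutive hexagonal numbers differ by 4n − 3: here 4·21 − 3 = 81.

81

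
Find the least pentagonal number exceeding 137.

145

Solve n(3n−1)/2 > 137 for integer n.
The largest n with value ≤ 137 is 9 (since 117 ≤ 137 < 145), so the first above is n = 10, value 145.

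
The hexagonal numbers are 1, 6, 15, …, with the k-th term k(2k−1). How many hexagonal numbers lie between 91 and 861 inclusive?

15

The n-th hexagonal number is n(2n−1).
Smallest index with value ≥ 91: n = 7 (giving 91).
Largest index with value ≤ 861: n = 21 (giving 861).
Indices 7 through 21: 15 terms.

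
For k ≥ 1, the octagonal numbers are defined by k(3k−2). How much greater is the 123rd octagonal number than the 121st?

1460

123·(3·123 − 2) = 45141 and 121·(3·121 − 2) = 43681.
Difference: 45141 − 43681 = 1460.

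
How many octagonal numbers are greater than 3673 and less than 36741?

75

The n-th octagonal number is n(3n−2).
Smallest index with value > 3673: n = 36 (giving 3816).
Largest index with value < 36741: n = 110 (giving 36080).
Indices 36 through 110: 75 terms.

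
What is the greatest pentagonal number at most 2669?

Solve n(3n−1)/2 ≤ 2669 for integer n.
n = 42 gives 2625 ≤ 2669, while n = 43 gives 2752 > 2669; so the answer is 2625.

2625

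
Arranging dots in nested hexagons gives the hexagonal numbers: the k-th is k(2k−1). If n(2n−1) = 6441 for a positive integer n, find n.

Set n(2n−1) = 6441, giving 2n² − n − 6441 = 0.
The discriminant is 1 + 8·6441 = 51529, and √51529 = 227.
So n = (1 + 227) / 4 = 228/4 = 57.

57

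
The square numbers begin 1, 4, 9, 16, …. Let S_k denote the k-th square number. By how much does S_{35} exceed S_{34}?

69

n² − (n−1)² = 2n − 1, so 35² − 34² = 2·35 − 1 = 69.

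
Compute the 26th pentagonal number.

26·(3·26 − 1)/2 = 26·77/2 = 1001.

1001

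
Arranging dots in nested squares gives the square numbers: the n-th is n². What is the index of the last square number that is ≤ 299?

17

Solve n² ≤ 299 for integer n.
n = 17 gives 289 ≤ 299, while n = 18 gives 324 > 299; so the answer is index 17.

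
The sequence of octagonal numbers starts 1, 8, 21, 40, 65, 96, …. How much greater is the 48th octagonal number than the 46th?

48·(3·48 − 2) = 6816 and 46·(3·46 − 2) = 6256.
Difference: 6816 − 6256 = 560.

560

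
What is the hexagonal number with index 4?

28

The 4th hexagonal number is n(2n−1) with n = 4.
4·(2·4 − 1) = 4·7 = 28.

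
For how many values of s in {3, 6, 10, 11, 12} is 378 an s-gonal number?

2

s = 3: P(3, 27) = 378. ✓
s = 6: P(6, 14) = 378. ✓
s = 10: P(10, 10) = 370 and P(10, 11) = 451; 378 is not s-gonal.
s = 11: P(11, 9) = 333 and P(11, 10) = 415; 378 is not s-gonal.
s = 12: P(12, 9) = 369 and P(12, 10) = 460; 378 is not s-gonal.
Hits: s ∈ {3, 6} → 2.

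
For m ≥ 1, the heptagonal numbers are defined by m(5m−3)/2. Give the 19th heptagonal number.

19·(5·19 − 3)/2 = 19·92/2 = 19·46 = 874.

874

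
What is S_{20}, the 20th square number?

20² = 400.

400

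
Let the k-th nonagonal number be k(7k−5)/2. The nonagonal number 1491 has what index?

Set n(7n−5)/2 = 1491, giving 7n² − 5n − 2982 = 0.
The discriminant is 25 + 56·1491 = 83521, and √83521 = 289.
So n = (5 + 289) / 14 = 294/14 = 21.
Check: 21·(7·21 − 5)/2 = 1491. ✓

21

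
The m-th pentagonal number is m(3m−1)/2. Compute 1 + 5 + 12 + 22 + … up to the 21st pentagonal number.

4851

Σ i(3i−1)/2 = (3Σi² − Σi) / 2 over i = 1..21.
Σi = 231 and Σi² = 3311.
(3·3311 − 1·231) / 2 = 9702/2 = 4851.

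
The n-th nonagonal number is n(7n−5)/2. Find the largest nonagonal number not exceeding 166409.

Solve n(7n−5)/2 ≤ 166409 for integer n.
n = 218 gives 165789 ≤ 166409, while n = 219 gives 167316 > 166409; so the answer is 165789.

165789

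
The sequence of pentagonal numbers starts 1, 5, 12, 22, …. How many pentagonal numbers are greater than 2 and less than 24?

3

The n-th pentagonal number is n(3n−1)/2.
Smallest index with value > 2: n = 2 (giving 5).
Largest index with value < 24: n = 4 (giving 22).
Indices 2 through 4: 3 terms.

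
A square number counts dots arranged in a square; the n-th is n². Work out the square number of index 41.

The 41st square number is n² with n = 41.
41² = 1681.

1681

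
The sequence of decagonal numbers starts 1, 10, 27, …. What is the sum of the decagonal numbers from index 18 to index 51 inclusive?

171445

Σ i(4i−3) = 4Σi² − 3Σi over i = 18..51.
Σi = 1326 − 153 = 1173 and Σi² = 45526 − 1785 = 43741.
4·43741 − 3·1173 = 171445.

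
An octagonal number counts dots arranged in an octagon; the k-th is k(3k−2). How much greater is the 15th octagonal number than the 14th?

85

Consecutive octagonal numbers differ by 6n − 5: here 6·15 − 5 = 85.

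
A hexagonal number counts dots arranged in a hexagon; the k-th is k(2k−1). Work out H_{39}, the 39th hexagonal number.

3003

The 39th hexagonal number is n(2n−1) with n = 39.
39·(2·39 − 1) = 39·77 = 3003.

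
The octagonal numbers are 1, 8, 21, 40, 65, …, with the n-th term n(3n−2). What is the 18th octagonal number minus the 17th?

Consecutive octagonal numbers differ by 6n − 5: here 6·18 − 5 = 103.

103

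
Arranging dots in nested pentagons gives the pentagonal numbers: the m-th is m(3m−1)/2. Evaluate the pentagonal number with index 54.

4347

The 54th pentagonal number is n(3n−1)/2 with n = 54.
54·(3·54 − 1)/2 = 54·161/2 = 4347.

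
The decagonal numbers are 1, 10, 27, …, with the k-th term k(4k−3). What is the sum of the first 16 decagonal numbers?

Σ i(4i−3) = 4Σi² − 3Σi over i = 1..16.
Σi = 136 and Σi² = 1496.
4·1496 − 3·136 = 5576.

5576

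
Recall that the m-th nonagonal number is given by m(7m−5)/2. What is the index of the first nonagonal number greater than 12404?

Solve n(7n−5)/2 > 12404 for integer n.
The largest n with value ≤ 12404 is 59 (since 12036 ≤ 12404 < 12450), so the first above is n = 60, value 12450.

60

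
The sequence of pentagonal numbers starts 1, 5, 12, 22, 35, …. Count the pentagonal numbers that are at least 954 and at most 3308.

The n-th pentagonal number is n(3n−1)/2.
Smallest index with value ≥ 954: n = 26 (giving 1001).
Largest index with value ≤ 3308: n = 47 (giving 3290).
Indices 26 through 47: 22 terms.

22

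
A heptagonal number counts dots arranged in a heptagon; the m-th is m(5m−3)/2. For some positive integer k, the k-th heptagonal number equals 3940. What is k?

40

Set n(5n−3)/2 = 3940, giving 5n² − 3n − 7880 = 0.
The discriminant is 9 + 40·3940 = 157609, and √157609 = 397.
So n = (3 + 397) / 10 = 400/10 = 40.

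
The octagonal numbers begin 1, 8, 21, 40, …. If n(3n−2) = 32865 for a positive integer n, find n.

Set n(3n−2) = 32865, giving 3n² − 2n − 32865 = 0.
So n = (2 + 628) / 6 = 630/6 = 105.
Check: 105·(3·105 − 2) = 32865. ✓

105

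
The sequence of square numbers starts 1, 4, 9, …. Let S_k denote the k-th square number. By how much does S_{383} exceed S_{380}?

2289

383² = 146689 and 380² = 144400.
Difference: 146689 − 144400 = 2289.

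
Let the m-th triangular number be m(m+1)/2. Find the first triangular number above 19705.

Solve n(n+1)/2 > 19705 for integer n.
The largest n with value ≤ 19705 is 198 (since 19701 ≤ 19705 < 19900), so the first above is n = 199, value 19900.

19900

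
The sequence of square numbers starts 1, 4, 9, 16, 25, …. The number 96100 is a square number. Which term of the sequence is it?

We need n² = 96100, so n = √96100 = 310.

310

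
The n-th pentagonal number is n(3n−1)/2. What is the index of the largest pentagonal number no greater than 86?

Solve n(3n−1)/2 ≤ 86 for integer n.
n = 7 gives 70 ≤ 86, while n = 8 gives 92 > 86; so the answer is index 7.

7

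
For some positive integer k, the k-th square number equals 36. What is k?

We need n² = 36, so n = √36 = 6.
Check: 6² = 36. ✓

6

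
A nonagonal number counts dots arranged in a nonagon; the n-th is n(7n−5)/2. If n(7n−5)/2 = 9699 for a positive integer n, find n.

Set n(7n−5)/2 = 9699, giving 7n² − 5n − 19398 = 0.
The discriminant is 25 + 56·9699 = 543169, and √543169 = 737.
So n = (5 + 737) / 14 = 742/14 = 53.

53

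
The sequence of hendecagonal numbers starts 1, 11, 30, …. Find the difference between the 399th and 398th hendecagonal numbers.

3583

Consecutive hendecagonal numbers differ by 9n − 8: here 9·399 − 8 = 3583.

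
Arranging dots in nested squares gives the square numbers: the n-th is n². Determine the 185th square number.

The 185th square number is n² with n = 185.
185² = 34225.

34225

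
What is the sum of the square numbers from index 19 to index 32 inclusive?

9331

Σ_{i=19}^{32} i² = 11440 − 2109 = 9331.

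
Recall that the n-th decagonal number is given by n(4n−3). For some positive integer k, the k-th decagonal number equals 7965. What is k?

Set n(4n−3) = 7965, giving 4n² − 3n − 7965 = 0.
The discriminant is 9 + 16·7965 = 127449, and √127449 = 357.
So n = (3 + 357) / 8 = 360/8 = 45.

45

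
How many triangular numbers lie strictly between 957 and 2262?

The n-th triangular number is n(n+1)/2.
Smallest index with value > 957: n = 44 (giving 990).
Largest index with value < 2262: n = 66 (giving 2211).
Indices 44 through 66: 23 terms.

23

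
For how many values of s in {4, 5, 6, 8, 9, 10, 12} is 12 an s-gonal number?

2

s = 4: P(4, 3) = 9 and P(4, 4) = 16; 12 is not s-gonal.
s = 5: P(5, 3) = 12. ✓
s = 6: P(6, 2) = 6 and P(6, 3) = 15; 12 is not s-gonal.
s = 8: P(8, 2) = 8 and P(8, 3) = 21; 12 is not s-gonal.
s = 9: P(9, 2) = 9 and P(9, 3) = 24; 12 is not s-gonal.
s = 10: P(10, 2) = 10 and P(10, 3) = 27; 12 is not s-gonal.
s = 12: P(12, 2) = 12. ✓
Hits: s ∈ {5, 12} → 2.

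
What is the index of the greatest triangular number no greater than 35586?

266

Solve n(n+1)/2 ≤ 35586 for integer n.
n = 266 gives 35511 ≤ 35586, while n = 267 gives 35778 > 35586; so the answer is index 266.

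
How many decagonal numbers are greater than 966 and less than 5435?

The n-th decagonal number is n(4n−3).
Smallest index with value > 966: n = 16 (giving 976).
Largest index with value < 5435: n = 37 (giving 5365).
Indices 16 through 37: 22 terms.

22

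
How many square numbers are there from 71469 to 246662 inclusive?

The n-th square number is n².
Smallest index with value ≥ 71469: n = 268 (giving 71824).
Largest index with value ≤ 246662: n = 496 (giving 246016).
Indices 268 through 496: 229 terms.

229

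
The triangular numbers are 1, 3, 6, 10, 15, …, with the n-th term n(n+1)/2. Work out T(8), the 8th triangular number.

8·9/2 = 72/2 = 36.

36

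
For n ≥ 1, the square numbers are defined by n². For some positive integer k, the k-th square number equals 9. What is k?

3

We need n² = 9, so n = √9 = 3.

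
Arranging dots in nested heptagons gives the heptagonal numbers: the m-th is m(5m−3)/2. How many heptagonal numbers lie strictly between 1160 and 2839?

The n-th heptagonal number is n(5n−3)/2.
Smallest index with value > 1160: n = 22 (giving 1177).
Largest index with value < 2839: n = 33 (giving 2673).
Indices 22 through 33: 12 terms.

12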